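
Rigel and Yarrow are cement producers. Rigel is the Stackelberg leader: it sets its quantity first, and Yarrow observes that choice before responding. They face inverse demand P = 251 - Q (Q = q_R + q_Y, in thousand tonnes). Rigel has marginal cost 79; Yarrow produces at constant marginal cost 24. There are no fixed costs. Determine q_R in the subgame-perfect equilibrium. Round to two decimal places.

The follower Yarrow best-responds to any q_R: π_Y = (251 - Q)q_Y - 24q_Y.
Follower FOC: 227 - q_R - 2q_Y = 0, so q_Y(q_R) = (227 - q_R)/2.
The leader anticipates this reaction. Substituting into P = 251 - Q gives P = 275/2 - (1/2)q_R, so π_R = (275/2 - (1/2)q_R)q_R - 79q_R.
Maximising: ∂π_R/∂q_R = 117/2 - q_R = 0, giving q_R = 117/2.
Then q_Y = (227 - 117/2)/2 = 337/4.

58.50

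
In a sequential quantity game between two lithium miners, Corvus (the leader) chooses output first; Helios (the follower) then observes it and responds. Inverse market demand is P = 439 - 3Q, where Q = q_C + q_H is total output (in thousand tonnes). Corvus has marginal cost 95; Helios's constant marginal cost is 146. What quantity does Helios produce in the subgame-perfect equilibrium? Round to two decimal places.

15.92

The follower Helios best-responds to any q_C: π_H = (439 - 3Q)q_H - 146q_H.
∂π_H/∂q_H = 293 - 3q_C - 6q_H = 0 gives the reaction function q_H = (293 - 3q_C)/6.
The leader anticipates this reaction. Substituting into P = 439 - 3Q gives P = 585/2 - (3/2)q_C, so π_C = (585/2 - (3/2)q_C)q_C - 95q_C.
Leader FOC: 395/2 - 3q_C = 0, so q_C = 395/6.
Then q_H = (293 - 3·(395/6))/6 = 191/12.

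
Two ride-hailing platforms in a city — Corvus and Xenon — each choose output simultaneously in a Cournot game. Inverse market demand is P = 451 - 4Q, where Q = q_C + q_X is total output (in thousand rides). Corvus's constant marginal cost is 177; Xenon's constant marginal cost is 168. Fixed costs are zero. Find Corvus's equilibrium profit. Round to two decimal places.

1950.69

Corvus's profit: π_C = (451 - 4Q)q_C - (177q_C). Setting ∂π_C/∂q_C = 0: 274 - 8q_C - 4(q_X) = 0.
Xenon's profit: π_X = (451 - 4Q)q_X - (168q_X). Setting ∂π_X/∂q_X = 0: 283 - 8q_X - 4(q_C) = 0.
So q_C = (274 - 4q_X)/8 and q_X = (283 - 4q_C)/8.
Substituting one into the other gives q_C = 265/12 and q_X = 73/3.
Price P = 451 - 4·(557/12) = 796/3.
Corvus's profit: (796/3 - 177)·(265/12) = 1950.6944.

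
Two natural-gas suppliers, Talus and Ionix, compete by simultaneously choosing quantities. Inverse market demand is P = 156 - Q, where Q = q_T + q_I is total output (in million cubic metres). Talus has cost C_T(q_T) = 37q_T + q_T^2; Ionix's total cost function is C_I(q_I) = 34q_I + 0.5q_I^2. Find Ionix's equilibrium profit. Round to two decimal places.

1687.95

Talus's profit: π_T = (156 - Q)q_T - (37q_T + q_T²). Setting ∂π_T/∂q_T = 0: 119 - 4q_T - (q_I) = 0.
Ionix's profit: π_I = (156 - Q)q_I - (34q_I + (1/2)q_I²). Setting ∂π_I/∂q_I = 0: 122 - 3q_I - (q_T) = 0.
Rearranging gives the reaction functions q_T = (119 - q_I)/4 and q_I = (122 - q_T)/3.
Substituting one into the other gives q_T = 235/11 and q_I = 369/11.
Price P = 156 - 604/11 = 1112/11.
Ionix's profit: (1112/11)·(369/11) - 34·(369/11) - (1/2)(369/11)² = 1687.9463.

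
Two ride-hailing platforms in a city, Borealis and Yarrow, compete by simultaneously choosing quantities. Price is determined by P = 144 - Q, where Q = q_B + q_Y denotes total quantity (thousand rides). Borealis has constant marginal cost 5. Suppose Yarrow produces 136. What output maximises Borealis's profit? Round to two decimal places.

With the rival's output fixed at 136, Borealis's profit is π_B = (144 - 136 - q_B)q_B - (5q_B) = (8 - q_B)q_B - (5q_B).
∂π_B/∂q_B = 3 - 2q_B = 0, so q_B = 3/2.

1.50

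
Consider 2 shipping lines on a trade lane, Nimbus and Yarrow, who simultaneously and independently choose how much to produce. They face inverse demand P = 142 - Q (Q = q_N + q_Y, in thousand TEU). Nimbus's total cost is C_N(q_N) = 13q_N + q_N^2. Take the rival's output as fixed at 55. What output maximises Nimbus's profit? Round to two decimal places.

18.50

With the rival's output fixed at 55, Nimbus's profit is π_N = (142 - 55 - q_N)q_N - (13q_N + q_N²) = (87 - q_N)q_N - (13q_N + q_N²).
∂π_N/∂q_N = 74 - 4q_N = 0, so q_N = 37/2.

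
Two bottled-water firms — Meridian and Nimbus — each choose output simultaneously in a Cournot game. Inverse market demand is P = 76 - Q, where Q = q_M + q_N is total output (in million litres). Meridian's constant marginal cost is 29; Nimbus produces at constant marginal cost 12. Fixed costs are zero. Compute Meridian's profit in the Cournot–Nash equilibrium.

100

Meridian's profit: π_M = (76 - Q)q_M - (29q_M). Setting ∂π_M/∂q_M = 0: 47 - 2q_M - (q_N) = 0.
Nimbus's profit: π_N = (76 - Q)q_N - (12q_N). Setting ∂π_N/∂q_N = 0: 64 - 2q_N - (q_M) = 0.
Rearranging gives the reaction functions q_M = (47 - q_N)/2 and q_N = (64 - q_M)/2.
Solving the pair: q_M = 10, q_N = 27.
Price P = 76 - 37 = 39.
Meridian's profit: (39 - 29)·10 = 100.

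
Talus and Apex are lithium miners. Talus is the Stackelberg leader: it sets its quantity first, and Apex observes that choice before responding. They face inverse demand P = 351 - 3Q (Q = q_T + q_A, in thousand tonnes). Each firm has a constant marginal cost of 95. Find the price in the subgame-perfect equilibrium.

159

The follower Apex best-responds to any q_T: π_A = (351 - 3Q)q_A - 95q_A.
∂π_A/∂q_A = 256 - 3q_T - 6q_A = 0 gives the reaction function q_A = (256 - 3q_T)/6.
The leader anticipates this reaction. Substituting into P = 351 - 3Q gives P = 223 - (3/2)q_T, so π_T = (223 - (3/2)q_T)q_T - 95q_T.
The leader's first-order condition 128 - 3q_T = 0 yields q_T = 128/3.
Then q_A = (256 - 3·(128/3))/6 = 64/3.
Total output Q = 64, so price P = 351 - 3·64 = 159.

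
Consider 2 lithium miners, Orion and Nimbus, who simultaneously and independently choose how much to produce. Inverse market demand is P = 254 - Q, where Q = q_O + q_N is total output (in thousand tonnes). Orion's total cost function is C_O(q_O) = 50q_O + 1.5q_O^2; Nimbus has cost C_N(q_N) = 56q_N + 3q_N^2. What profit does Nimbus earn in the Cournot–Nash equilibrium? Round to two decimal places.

1624.71

Orion's profit: π_O = (254 - Q)q_O - (50q_O + (3/2)q_O²). Setting ∂π_O/∂q_O = 0: 204 - 5q_O - (q_N) = 0.
Nimbus's profit: π_N = (254 - Q)q_N - (56q_N + 3q_N²). Setting ∂π_N/∂q_N = 0: 198 - 8q_N - (q_O) = 0.
Rearranging gives the reaction functions q_O = (204 - q_N)/5 and q_N = (198 - q_O)/8.
Substituting one into the other gives q_O = 478/13 and q_N = 262/13.
Price P = 254 - 740/13 = 197.0769.
Nimbus's profit: 197.0769·(262/13) - 56·(262/13) - 3(262/13)² = 1624.7101.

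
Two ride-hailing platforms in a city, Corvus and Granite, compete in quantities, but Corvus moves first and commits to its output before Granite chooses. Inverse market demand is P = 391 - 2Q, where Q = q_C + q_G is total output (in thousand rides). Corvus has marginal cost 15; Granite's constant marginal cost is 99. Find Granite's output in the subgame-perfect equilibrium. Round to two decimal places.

The follower Granite best-responds to any q_C: π_G = (391 - 2Q)q_G - 99q_G.
Follower FOC: 292 - 2q_C - 4q_G = 0, so q_G(q_C) = (292 - 2q_C)/4.
Corvus substitutes q_G(q_C) into its own profit: π_C = q_C(391 - 2q_C - (292 - 2q_C)/2) - 15q_C = (245 - q_C)q_C - 15q_C.
Leader FOC: 230 - 2q_C = 0, so q_C = 115.
Then q_G = (292 - 2·115)/4 = 31/2.

15.50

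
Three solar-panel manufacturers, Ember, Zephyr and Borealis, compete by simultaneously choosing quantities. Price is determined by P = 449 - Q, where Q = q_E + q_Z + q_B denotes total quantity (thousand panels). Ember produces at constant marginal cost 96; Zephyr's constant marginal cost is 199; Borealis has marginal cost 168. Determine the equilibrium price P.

228

Ember's profit: π_E = (449 - Q)q_E - (96q_E). Setting ∂π_E/∂q_E = 0: 353 - 2q_E - (q_Z + q_B) = 0.
Zephyr's first-order condition: 250 - 2q_Z - (q_E + q_B) = 0.
Borealis's profit: π_B = (449 - Q)q_B - (168q_B). Setting ∂π_B/∂q_B = 0: 281 - 2q_B - (q_E + q_Z) = 0.
Adding the 3 first-order conditions: 884 − 4Q = 0, so Q = 221.
Back-substituting: q_E = (353 − 221) = 132, q_Z = (250 − 221) = 29, q_B = (281 − 221) = 60.
Total output Q = 221, so price P = 449 - 221 = 228.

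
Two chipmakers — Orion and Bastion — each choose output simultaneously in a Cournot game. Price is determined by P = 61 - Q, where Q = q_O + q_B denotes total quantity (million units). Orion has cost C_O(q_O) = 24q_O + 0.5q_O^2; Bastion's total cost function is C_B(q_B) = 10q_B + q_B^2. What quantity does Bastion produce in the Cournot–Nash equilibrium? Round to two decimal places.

10.55

Orion's profit: π_O = (61 - Q)q_O - (24q_O + (1/2)q_O²). Setting ∂π_O/∂q_O = 0: 37 - 3q_O - (q_B) = 0.
Bastion's first-order condition: 51 - 4q_B - (q_O) = 0.
Rearranging gives the reaction functions q_O = (37 - q_B)/3 and q_B = (51 - q_O)/4.
Substituting one into the other gives q_O = 97/11 and q_B = 116/11.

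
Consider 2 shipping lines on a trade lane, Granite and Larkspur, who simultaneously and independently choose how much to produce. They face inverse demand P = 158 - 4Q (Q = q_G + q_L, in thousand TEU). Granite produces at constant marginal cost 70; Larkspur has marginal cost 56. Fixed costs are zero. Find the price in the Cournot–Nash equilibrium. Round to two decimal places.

Granite's profit: π_G = (158 - 4Q)q_G - (70q_G). Setting ∂π_G/∂q_G = 0: 88 - 8q_G - 4(q_L) = 0.
Larkspur's profit: π_L = (158 - 4Q)q_L - (56q_L). Setting ∂π_L/∂q_L = 0: 102 - 8q_L - 4(q_G) = 0.
Rearranging gives the reaction functions q_G = (88 - 4q_L)/8 and q_L = (102 - 4q_G)/8.
Substituting one into the other gives q_G = 37/6 and q_L = 29/3.
Total output Q = 95/6, so price P = 158 - 4·(95/6) = 284/3.

94.67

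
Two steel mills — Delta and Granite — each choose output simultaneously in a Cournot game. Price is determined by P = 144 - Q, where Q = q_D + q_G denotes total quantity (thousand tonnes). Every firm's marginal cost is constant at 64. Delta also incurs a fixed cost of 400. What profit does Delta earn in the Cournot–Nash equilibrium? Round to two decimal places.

311.11

Each firm earns π_i = (144 - Q)q_i - 64q_i.
First-order condition (treating rivals' output as given): 80 - 2q_i - q_j = 0.
With identical firms every q_j equals q_i, so q_j = q_i and 80 = 3q_i, giving q_i = 80/3.
Price P = 144 - 160/3 = 272/3.
Delta's profit: (272/3 - 64)·(80/3) - 400 = 311.1111.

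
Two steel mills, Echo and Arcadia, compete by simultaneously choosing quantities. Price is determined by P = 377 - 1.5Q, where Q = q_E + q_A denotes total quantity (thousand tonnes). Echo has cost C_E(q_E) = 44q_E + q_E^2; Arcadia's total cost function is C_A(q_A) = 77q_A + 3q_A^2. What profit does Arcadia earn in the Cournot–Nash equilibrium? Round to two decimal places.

Echo's profit: π_E = (377 - 1.5Q)q_E - (44q_E + q_E²). Setting ∂π_E/∂q_E = 0: 333 - 5q_E - (3/2)(q_A) = 0.
Arcadia's profit: π_A = (377 - 1.5Q)q_A - (77q_A + 3q_A²). Setting ∂π_A/∂q_A = 0: 300 - 9q_A - (3/2)(q_E) = 0.
Rearranging gives the reaction functions q_E = (333 - (3/2)q_A)/5 and q_A = (300 - (3/2)q_E)/9.
Solving the pair: q_E = 1132/19, q_A = 1334/57.
Price P = 377 - (3/2)·82.9825 = 252.5263.
Arcadia's profit: 252.5263·(1334/57) - 77·(1334/57) - 3(1334/57)² = 2464.7590.

2464.76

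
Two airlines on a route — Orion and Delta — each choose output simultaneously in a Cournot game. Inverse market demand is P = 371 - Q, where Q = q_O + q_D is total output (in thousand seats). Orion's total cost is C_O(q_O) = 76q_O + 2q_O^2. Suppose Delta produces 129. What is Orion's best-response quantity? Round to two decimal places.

With the rival's output fixed at 129, Orion's profit is π_O = (371 - 129 - q_O)q_O - (76q_O + 2q_O²) = (242 - q_O)q_O - (76q_O + 2q_O²).
∂π_O/∂q_O = 166 - 6q_O = 0, so q_O = 83/3.

27.67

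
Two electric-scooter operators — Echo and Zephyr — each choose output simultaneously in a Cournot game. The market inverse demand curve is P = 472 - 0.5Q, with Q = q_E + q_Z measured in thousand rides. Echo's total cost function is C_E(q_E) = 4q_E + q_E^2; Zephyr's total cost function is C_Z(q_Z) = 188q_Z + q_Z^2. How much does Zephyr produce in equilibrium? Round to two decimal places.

70.63

Echo's profit: π_E = (472 - 0.5Q)q_E - (4q_E + q_E²). Setting ∂π_E/∂q_E = 0: 468 - 3q_E - (1/2)(q_Z) = 0.
Zephyr's profit: π_Z = (472 - 0.5Q)q_Z - (188q_Z + q_Z²). Setting ∂π_Z/∂q_Z = 0: 284 - 3q_Z - (1/2)(q_E) = 0.
Best responses: q_E = (468 - (1/2)q_Z)/3, q_Z = (284 - (1/2)q_E)/3.
Substituting one into the other gives q_E = 144.2286 and q_Z = 70.6286.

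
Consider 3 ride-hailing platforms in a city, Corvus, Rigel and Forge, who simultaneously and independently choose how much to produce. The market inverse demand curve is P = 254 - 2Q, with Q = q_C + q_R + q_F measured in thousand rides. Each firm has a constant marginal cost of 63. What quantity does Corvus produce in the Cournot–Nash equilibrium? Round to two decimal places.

23.88

Each firm earns π_i = (254 - 2Q)q_i - 63q_i.
Setting ∂π_i/∂q_i = 0 with rivals' quantities fixed: 191 - 4q_i - 2·Σ_{j≠i} q_j = 0.
By symmetry each firm produces the same amount; substituting Σ_{j≠i} q_j = 2q_i yields q_i = 191/8.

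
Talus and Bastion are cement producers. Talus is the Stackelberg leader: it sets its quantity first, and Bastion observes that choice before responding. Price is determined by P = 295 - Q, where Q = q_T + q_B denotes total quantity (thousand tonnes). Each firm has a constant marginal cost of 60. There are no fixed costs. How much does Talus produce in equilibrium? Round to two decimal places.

117.50

The follower Bastion best-responds to any q_T: π_B = (295 - Q)q_B - 60q_B.
Setting the follower's marginal profit to zero, 235 - q_T - 2q_B = 0, i.e. q_B = (235 - q_T)/2.
Talus substitutes q_B(q_T) into its own profit: π_T = q_T(295 - q_T - (235 - q_T)/2) - 60q_T = (355/2 - (1/2)q_T)q_T - 60q_T.
The leader's first-order condition 235/2 - q_T = 0 yields q_T = 235/2.
Then q_B = (235 - 235/2)/2 = 235/4.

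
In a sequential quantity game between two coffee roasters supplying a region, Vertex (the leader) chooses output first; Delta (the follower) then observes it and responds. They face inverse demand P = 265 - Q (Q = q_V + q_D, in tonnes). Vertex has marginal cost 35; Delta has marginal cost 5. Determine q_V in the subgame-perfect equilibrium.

100

Solve by backward induction. Given q_V, the follower Delta maximises π_D = (265 - q_V - q_D)q_D - 5q_D.
Setting the follower's marginal profit to zero, 260 - q_V - 2q_D = 0, i.e. q_D = (260 - q_V)/2.
Vertex substitutes q_D(q_V) into its own profit: π_V = q_V(265 - q_V - (260 - q_V)/2) - 35q_V = (135 - (1/2)q_V)q_V - 35q_V.
Maximising: ∂π_V/∂q_V = 100 - q_V = 0, giving q_V = 100.
Then q_D = (260 - 100)/2 = 80.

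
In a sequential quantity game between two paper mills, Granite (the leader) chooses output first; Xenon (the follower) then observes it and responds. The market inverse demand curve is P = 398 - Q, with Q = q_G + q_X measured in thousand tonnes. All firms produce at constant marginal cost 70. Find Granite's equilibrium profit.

13448

The follower Xenon best-responds to any q_G: π_X = (398 - Q)q_X - 70q_X.
Setting the follower's marginal profit to zero, 328 - q_G - 2q_X = 0, i.e. q_X = (328 - q_G)/2.
The leader anticipates this reaction. Substituting into P = 398 - Q gives P = 234 - (1/2)q_G, so π_G = (234 - (1/2)q_G)q_G - 70q_G.
Leader FOC: 164 - q_G = 0, so q_G = 164.
Then q_X = (328 - 164)/2 = 82.
Price P = 398 - 246 = 152.
Granite's profit: (152 - 70)·164 = 13448.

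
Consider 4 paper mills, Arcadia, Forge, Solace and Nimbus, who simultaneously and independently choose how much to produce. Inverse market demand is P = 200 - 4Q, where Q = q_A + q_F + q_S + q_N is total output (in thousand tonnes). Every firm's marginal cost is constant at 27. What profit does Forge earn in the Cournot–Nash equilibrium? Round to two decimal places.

A representative firm's profit is π_i = q_i(200 - 4Q) - 27q_i.
Setting ∂π_i/∂q_i = 0 with rivals' quantities fixed: 173 - 8q_i - 4·Σ_{j≠i} q_j = 0.
With identical firms every q_j equals q_i, so Σ_{j≠i} q_j = 3q_i and 173 = 20q_i, giving q_i = 173/20.
Price P = 200 - 4·(173/5) = 308/5.
Forge's profit: (308/5 - 27)·(173/20) = 299.2900.

299.29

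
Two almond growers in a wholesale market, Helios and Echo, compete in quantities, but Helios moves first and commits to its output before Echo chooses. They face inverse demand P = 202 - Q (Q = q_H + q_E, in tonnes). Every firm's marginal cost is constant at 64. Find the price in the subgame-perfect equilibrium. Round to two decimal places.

98.50

The follower Echo best-responds to any q_H: π_E = (202 - Q)q_E - 64q_E.
Follower FOC: 138 - q_H - 2q_E = 0, so q_E(q_H) = (138 - q_H)/2.
The leader anticipates this reaction. Substituting into P = 202 - Q gives P = 133 - (1/2)q_H, so π_H = (133 - (1/2)q_H)q_H - 64q_H.
Maximising: ∂π_H/∂q_H = 69 - q_H = 0, giving q_H = 69.
Then q_E = (138 - 69)/2 = 69/2.
Total output Q = 207/2, so price P = 202 - 207/2 = 197/2.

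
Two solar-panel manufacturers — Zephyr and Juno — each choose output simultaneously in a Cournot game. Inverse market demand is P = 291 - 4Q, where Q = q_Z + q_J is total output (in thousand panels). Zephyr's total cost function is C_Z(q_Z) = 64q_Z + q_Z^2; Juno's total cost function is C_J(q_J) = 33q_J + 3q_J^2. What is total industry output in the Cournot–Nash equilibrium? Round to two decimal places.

30.79

Zephyr's profit: π_Z = (291 - 4Q)q_Z - (64q_Z + q_Z²). Setting ∂π_Z/∂q_Z = 0: 227 - 10q_Z - 4(q_J) = 0.
Juno's first-order condition: 258 - 14q_J - 4(q_Z) = 0.
Best responses: q_Z = (227 - 4q_J)/10, q_J = (258 - 4q_Z)/14.
Solving the pair: q_Z = 1073/62, q_J = 418/31.
Total output Q = 1073/62 + 418/31 = 1909/62.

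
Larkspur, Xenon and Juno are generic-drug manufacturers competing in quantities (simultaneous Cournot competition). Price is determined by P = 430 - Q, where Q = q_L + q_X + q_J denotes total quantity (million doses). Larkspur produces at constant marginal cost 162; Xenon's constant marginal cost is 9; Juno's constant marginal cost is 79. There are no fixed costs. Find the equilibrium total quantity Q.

Larkspur's profit: π_L = (430 - Q)q_L - (162q_L). Setting ∂π_L/∂q_L = 0: 268 - 2q_L - (q_X + q_J) = 0.
Xenon's first-order condition: 421 - 2q_X - (q_L + q_J) = 0.
Juno's profit: π_J = (430 - Q)q_J - (79q_J). Setting ∂π_J/∂q_J = 0: 351 - 2q_J - (q_L + q_X) = 0.
Summing all 3 equations gives 1040 − 4Q = 0, hence Q = 260.
Back-substituting: q_L = (268 − 260) = 8, q_X = (421 − 260) = 161, q_J = (351 − 260) = 91.
Total output Q = 8 + 161 + 91 = 260.

260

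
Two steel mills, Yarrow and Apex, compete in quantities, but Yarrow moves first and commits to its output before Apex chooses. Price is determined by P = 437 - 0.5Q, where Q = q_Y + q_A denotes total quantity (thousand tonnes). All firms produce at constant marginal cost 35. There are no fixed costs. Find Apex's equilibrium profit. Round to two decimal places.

The follower Apex best-responds to any q_Y: π_A = (437 - 0.5Q)q_A - 35q_A.
Follower FOC: 402 - (1/2)q_Y - q_A = 0, so q_A(q_Y) = (402 - (1/2)q_Y).
The leader anticipates this reaction. Substituting into P = 437 - 0.5Q gives P = 236 - (1/4)q_Y, so π_Y = (236 - (1/4)q_Y)q_Y - 35q_Y.
Maximising: ∂π_Y/∂q_Y = 201 - (1/2)q_Y = 0, giving q_Y = 402.
Then q_A = (402 - (1/2)·402) = 201.
Price P = 437 - (1/2)·603 = 271/2.
Apex's profit: (271/2 - 35)·201 = 20200.5000.

20200.50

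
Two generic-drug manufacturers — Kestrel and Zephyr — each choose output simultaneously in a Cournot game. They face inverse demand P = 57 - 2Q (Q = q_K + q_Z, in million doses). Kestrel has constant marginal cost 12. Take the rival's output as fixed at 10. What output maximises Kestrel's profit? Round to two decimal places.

6.25

With the rival's output fixed at 10, Kestrel's profit is π_K = (57 - 2·10 - 2q_K)q_K - (12q_K) = (37 - 2q_K)q_K - (12q_K).
∂π_K/∂q_K = 25 - 4q_K = 0, so q_K = 25/4.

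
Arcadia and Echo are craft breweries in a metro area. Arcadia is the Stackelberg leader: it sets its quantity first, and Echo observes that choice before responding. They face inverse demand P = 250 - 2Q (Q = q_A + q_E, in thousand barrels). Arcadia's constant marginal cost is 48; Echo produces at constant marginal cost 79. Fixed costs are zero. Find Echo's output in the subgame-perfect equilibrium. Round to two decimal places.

13.63

Solve by backward induction. Given q_A, the follower Echo maximises π_E = (250 - 2q_A - 2q_E)q_E - 79q_E.
Setting the follower's marginal profit to zero, 171 - 2q_A - 4q_E = 0, i.e. q_E = (171 - 2q_A)/4.
The leader anticipates this reaction. Substituting into P = 250 - 2Q gives P = 329/2 - q_A, so π_A = (329/2 - q_A)q_A - 48q_A.
Maximising: ∂π_A/∂q_A = 233/2 - 2q_A = 0, giving q_A = 233/4.
Then q_E = (171 - 2·(233/4))/4 = 109/8.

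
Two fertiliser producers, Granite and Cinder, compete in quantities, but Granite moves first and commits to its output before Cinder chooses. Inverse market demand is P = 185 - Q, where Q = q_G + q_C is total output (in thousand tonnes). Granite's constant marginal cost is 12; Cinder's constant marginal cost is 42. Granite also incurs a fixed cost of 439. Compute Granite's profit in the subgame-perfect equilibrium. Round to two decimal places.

Solve by backward induction. Given q_G, the follower Cinder maximises π_C = (185 - q_G - q_C)q_C - 42q_C.
∂π_C/∂q_C = 143 - q_G - 2q_C = 0 gives the reaction function q_C = (143 - q_G)/2.
The leader anticipates this reaction. Substituting into P = 185 - Q gives P = 227/2 - (1/2)q_G, so π_G = (227/2 - (1/2)q_G)q_G - 12q_G.
Maximising: ∂π_G/∂q_G = 203/2 - q_G = 0, giving q_G = 203/2.
Then q_C = (143 - 203/2)/2 = 83/4.
Price P = 185 - 489/4 = 251/4.
Granite's profit: (251/4 - 12)·(203/2) - 439 = 4712.1250.

4712.13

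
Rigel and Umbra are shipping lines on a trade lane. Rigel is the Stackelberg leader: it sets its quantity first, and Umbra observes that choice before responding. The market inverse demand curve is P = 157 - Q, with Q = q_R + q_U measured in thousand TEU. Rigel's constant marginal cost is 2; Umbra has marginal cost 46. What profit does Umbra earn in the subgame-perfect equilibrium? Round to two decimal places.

The follower Umbra best-responds to any q_R: π_U = (157 - Q)q_U - 46q_U.
Follower FOC: 111 - q_R - 2q_U = 0, so q_U(q_R) = (111 - q_R)/2.
The leader anticipates this reaction. Substituting into P = 157 - Q gives P = 203/2 - (1/2)q_R, so π_R = (203/2 - (1/2)q_R)q_R - 2q_R.
Maximising: ∂π_R/∂q_R = 199/2 - q_R = 0, giving q_R = 199/2.
Then q_U = (111 - 199/2)/2 = 23/4.
Price P = 157 - 421/4 = 207/4.
Umbra's profit: (207/4 - 46)·(23/4) = 529/16.

33.06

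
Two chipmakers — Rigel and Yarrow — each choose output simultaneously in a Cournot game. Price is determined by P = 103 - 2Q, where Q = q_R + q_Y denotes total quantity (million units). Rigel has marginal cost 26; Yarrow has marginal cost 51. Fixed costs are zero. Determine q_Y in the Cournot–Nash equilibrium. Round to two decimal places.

4.50

Rigel's profit: π_R = (103 - 2Q)q_R - (26q_R). Setting ∂π_R/∂q_R = 0: 77 - 4q_R - 2(q_Y) = 0.
Yarrow's profit: π_Y = (103 - 2Q)q_Y - (51q_Y). Setting ∂π_Y/∂q_Y = 0: 52 - 4q_Y - 2(q_R) = 0.
So q_R = (77 - 2q_Y)/4 and q_Y = (52 - 2q_R)/4.
Solving the pair: q_R = 17, q_Y = 9/2.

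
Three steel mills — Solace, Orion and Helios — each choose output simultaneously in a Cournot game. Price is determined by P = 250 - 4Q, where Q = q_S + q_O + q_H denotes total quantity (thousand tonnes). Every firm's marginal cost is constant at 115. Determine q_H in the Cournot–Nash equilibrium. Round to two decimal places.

A representative firm's profit is π_i = q_i(250 - 4Q) - 115q_i.
First-order condition (treating rivals' output as given): 135 - 8q_i - 4·Σ_{j≠i} q_j = 0.
With identical firms every q_j equals q_i, so Σ_{j≠i} q_j = 2q_i and 135 = 16q_i, giving q_i = 135/16.

8.44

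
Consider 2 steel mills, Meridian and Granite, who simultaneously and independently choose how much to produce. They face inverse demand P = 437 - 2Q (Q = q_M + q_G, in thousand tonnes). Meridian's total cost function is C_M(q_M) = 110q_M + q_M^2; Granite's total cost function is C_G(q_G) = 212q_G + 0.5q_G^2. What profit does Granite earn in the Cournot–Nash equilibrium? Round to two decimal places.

Meridian's profit: π_M = (437 - 2Q)q_M - (110q_M + q_M²). Setting ∂π_M/∂q_M = 0: 327 - 6q_M - 2(q_G) = 0.
Granite's profit: π_G = (437 - 2Q)q_G - (212q_G + (1/2)q_G²). Setting ∂π_G/∂q_G = 0: 225 - 5q_G - 2(q_M) = 0.
Rearranging gives the reaction functions q_M = (327 - 2q_G)/6 and q_G = (225 - 2q_M)/5.
Solving the pair: q_M = 1185/26, q_G = 348/13.
Price P = 437 - 2·(1881/26) = 292.3077.
Granite's profit: 292.3077·(348/13) - 212·(348/13) - (1/2)(348/13)² = 1791.4793.

1791.48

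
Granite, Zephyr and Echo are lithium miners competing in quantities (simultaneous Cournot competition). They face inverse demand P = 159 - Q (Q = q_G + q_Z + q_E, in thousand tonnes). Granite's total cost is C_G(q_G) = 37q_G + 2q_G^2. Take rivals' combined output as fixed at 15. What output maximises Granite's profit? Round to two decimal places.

17.83

With rivals' combined output fixed at 15, Granite's profit is π_G = (159 - 15 - q_G)q_G - (37q_G + 2q_G²) = (144 - q_G)q_G - (37q_G + 2q_G²).
∂π_G/∂q_G = 107 - 6q_G = 0, so q_G = 107/6.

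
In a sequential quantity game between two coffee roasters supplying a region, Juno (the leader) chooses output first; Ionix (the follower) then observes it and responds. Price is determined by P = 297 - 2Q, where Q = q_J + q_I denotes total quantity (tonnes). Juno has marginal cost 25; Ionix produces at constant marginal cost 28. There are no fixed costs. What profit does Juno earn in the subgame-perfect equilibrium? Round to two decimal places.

4726.56

Solve by backward induction. Given q_J, the follower Ionix maximises π_I = (297 - 2q_J - 2q_I)q_I - 28q_I.
∂π_I/∂q_I = 269 - 2q_J - 4q_I = 0 gives the reaction function q_I = (269 - 2q_J)/4.
The leader anticipates this reaction. Substituting into P = 297 - 2Q gives P = 325/2 - q_J, so π_J = (325/2 - q_J)q_J - 25q_J.
The leader's first-order condition 275/2 - 2q_J = 0 yields q_J = 275/4.
Then q_I = (269 - 2·(275/4))/4 = 263/8.
Price P = 297 - 2·(813/8) = 375/4.
Juno's profit: (375/4 - 25)·(275/4) = 4726.5625.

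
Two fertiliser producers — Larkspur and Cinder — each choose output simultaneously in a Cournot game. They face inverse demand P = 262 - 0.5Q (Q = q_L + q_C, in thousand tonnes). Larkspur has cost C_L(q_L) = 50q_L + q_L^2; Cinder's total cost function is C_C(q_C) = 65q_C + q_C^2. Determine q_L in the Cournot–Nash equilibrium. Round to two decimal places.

Larkspur's profit: π_L = (262 - 0.5Q)q_L - (50q_L + q_L²). Setting ∂π_L/∂q_L = 0: 212 - 3q_L - (1/2)(q_C) = 0.
Cinder's first-order condition: 197 - 3q_C - (1/2)(q_L) = 0.
So q_L = (212 - (1/2)q_C)/3 and q_C = (197 - (1/2)q_L)/3.
Solving the pair: q_L = 430/7, q_C = 388/7.

61.43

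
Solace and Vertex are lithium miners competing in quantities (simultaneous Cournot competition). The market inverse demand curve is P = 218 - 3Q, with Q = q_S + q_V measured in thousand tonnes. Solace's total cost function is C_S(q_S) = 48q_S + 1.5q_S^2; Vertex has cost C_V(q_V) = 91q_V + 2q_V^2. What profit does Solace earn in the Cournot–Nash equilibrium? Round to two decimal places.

1193.25

Solace's profit: π_S = (218 - 3Q)q_S - (48q_S + (3/2)q_S²). Setting ∂π_S/∂q_S = 0: 170 - 9q_S - 3(q_V) = 0.
Vertex's profit: π_V = (218 - 3Q)q_V - (91q_V + 2q_V²). Setting ∂π_V/∂q_V = 0: 127 - 10q_V - 3(q_S) = 0.
So q_S = (170 - 3q_V)/9 and q_V = (127 - 3q_S)/10.
Substituting one into the other gives q_S = 1319/81 and q_V = 211/27.
Price P = 218 - 3·(1952/81) = 145.7037.
Solace's profit: 145.7037·(1319/81) - 48·(1319/81) - (3/2)(1319/81)² = 1193.2517.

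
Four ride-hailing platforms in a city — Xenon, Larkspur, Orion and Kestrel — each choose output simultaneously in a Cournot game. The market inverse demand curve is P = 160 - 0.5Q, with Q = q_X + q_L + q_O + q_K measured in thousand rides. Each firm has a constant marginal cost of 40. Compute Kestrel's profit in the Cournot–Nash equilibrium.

1152

A representative firm's profit is π_i = q_i(160 - 0.5Q) - 40q_i.
First-order condition (treating rivals' output as given): 120 - q_i - (1/2)·Σ_{j≠i} q_j = 0.
By symmetry each firm produces the same amount; substituting Σ_{j≠i} q_j = 3q_i yields q_i = 120/(5/2) = 48.
Price P = 160 - (1/2)·192 = 64.
Kestrel's profit: (64 - 40)·48 = 1152.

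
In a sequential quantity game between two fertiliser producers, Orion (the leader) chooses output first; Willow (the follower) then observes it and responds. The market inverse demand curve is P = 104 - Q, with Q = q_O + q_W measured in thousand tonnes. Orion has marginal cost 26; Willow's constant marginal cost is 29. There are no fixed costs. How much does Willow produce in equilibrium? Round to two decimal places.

The follower Willow best-responds to any q_O: π_W = (104 - Q)q_W - 29q_W.
∂π_W/∂q_W = 75 - q_O - 2q_W = 0 gives the reaction function q_W = (75 - q_O)/2.
Orion substitutes q_W(q_O) into its own profit: π_O = q_O(104 - q_O - (75 - q_O)/2) - 26q_O = (133/2 - (1/2)q_O)q_O - 26q_O.
The leader's first-order condition 81/2 - q_O = 0 yields q_O = 81/2.
Then q_W = (75 - 81/2)/2 = 69/4.

17.25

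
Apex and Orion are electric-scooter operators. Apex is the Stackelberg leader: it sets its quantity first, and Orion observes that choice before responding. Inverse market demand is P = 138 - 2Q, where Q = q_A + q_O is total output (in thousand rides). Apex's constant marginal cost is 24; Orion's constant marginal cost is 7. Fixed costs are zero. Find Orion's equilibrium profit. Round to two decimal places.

850.78

Solve by backward induction. Given q_A, the follower Orion maximises π_O = (138 - 2q_A - 2q_O)q_O - 7q_O.
∂π_O/∂q_O = 131 - 2q_A - 4q_O = 0 gives the reaction function q_O = (131 - 2q_A)/4.
Apex substitutes q_O(q_A) into its own profit: π_A = q_A(138 - 2q_A - (131 - 2q_A)/2) - 24q_A = (145/2 - q_A)q_A - 24q_A.
Maximising: ∂π_A/∂q_A = 97/2 - 2q_A = 0, giving q_A = 97/4.
Then q_O = (131 - 2·(97/4))/4 = 165/8.
Price P = 138 - 2·(359/8) = 193/4.
Orion's profit: (193/4 - 7)·(165/8) = 850.7813.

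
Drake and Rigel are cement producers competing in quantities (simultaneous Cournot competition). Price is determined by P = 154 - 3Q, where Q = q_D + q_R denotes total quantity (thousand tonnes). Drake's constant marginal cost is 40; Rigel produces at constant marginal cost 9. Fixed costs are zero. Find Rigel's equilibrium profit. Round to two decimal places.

1147.26

Drake's profit: π_D = (154 - 3Q)q_D - (40q_D). Setting ∂π_D/∂q_D = 0: 114 - 6q_D - 3(q_R) = 0.
Rigel's profit: π_R = (154 - 3Q)q_R - (9q_R). Setting ∂π_R/∂q_R = 0: 145 - 6q_R - 3(q_D) = 0.
Best responses: q_D = (114 - 3q_R)/6, q_R = (145 - 3q_D)/6.
Substituting one into the other gives q_D = 83/9 and q_R = 176/9.
Price P = 154 - 3·(259/9) = 203/3.
Rigel's profit: (203/3 - 9)·(176/9) = 1147.2593.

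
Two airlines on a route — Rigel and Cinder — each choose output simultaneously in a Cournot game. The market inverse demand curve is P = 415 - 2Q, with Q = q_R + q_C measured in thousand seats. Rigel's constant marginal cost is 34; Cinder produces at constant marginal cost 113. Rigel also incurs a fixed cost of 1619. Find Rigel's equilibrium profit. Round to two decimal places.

10136.56

Rigel's profit: π_R = (415 - 2Q)q_R - (34q_R). Setting ∂π_R/∂q_R = 0: 381 - 4q_R - 2(q_C) = 0.
Cinder's profit: π_C = (415 - 2Q)q_C - (113q_C). Setting ∂π_C/∂q_C = 0: 302 - 4q_C - 2(q_R) = 0.
Rearranging gives the reaction functions q_R = (381 - 2q_C)/4 and q_C = (302 - 2q_R)/4.
Solving the pair: q_R = 230/3, q_C = 223/6.
Price P = 415 - 2·(683/6) = 562/3.
Rigel's profit: (562/3 - 34)·(230/3) - 1619 = 10136.5556.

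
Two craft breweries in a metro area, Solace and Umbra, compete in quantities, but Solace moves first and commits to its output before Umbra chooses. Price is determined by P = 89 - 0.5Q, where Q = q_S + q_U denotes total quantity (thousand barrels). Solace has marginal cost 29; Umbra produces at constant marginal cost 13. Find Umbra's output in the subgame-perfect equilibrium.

54

Solve by backward induction. Given q_S, the follower Umbra maximises π_U = (89 - (1/2)q_S - (1/2)q_U)q_U - 13q_U.
Setting the follower's marginal profit to zero, 76 - (1/2)q_S - q_U = 0, i.e. q_U = (76 - (1/2)q_S).
Solace substitutes q_U(q_S) into its own profit: π_S = q_S(89 - (1/2)q_S - (76 - (1/2)q_S)/2) - 29q_S = (51 - (1/4)q_S)q_S - 29q_S.
The leader's first-order condition 22 - (1/2)q_S = 0 yields q_S = 44.
Then q_U = (76 - (1/2)·44) = 54.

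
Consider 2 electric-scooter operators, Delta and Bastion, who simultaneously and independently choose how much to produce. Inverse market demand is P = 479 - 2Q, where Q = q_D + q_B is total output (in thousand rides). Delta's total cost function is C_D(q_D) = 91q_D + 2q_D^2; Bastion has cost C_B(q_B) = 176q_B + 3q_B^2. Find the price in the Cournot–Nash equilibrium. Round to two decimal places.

Delta's profit: π_D = (479 - 2Q)q_D - (91q_D + 2q_D²). Setting ∂π_D/∂q_D = 0: 388 - 8q_D - 2(q_B) = 0.
Bastion's first-order condition: 303 - 10q_B - 2(q_D) = 0.
Rearranging gives the reaction functions q_D = (388 - 2q_B)/8 and q_B = (303 - 2q_D)/10.
Solving the pair: q_D = 1637/38, q_B = 412/19.
Total output Q = 64.7632, so price P = 479 - 2·64.7632 = 349.4737.

349.47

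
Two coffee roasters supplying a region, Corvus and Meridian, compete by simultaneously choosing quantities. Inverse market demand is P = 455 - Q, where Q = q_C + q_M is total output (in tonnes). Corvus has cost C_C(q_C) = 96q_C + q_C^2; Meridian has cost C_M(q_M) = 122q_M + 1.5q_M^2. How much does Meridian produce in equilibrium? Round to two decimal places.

51.21

Corvus's profit: π_C = (455 - Q)q_C - (96q_C + q_C²). Setting ∂π_C/∂q_C = 0: 359 - 4q_C - (q_M) = 0.
Meridian's first-order condition: 333 - 5q_M - (q_C) = 0.
Rearranging gives the reaction functions q_C = (359 - q_M)/4 and q_M = (333 - q_C)/5.
Solving the pair: q_C = 1462/19, q_M = 973/19.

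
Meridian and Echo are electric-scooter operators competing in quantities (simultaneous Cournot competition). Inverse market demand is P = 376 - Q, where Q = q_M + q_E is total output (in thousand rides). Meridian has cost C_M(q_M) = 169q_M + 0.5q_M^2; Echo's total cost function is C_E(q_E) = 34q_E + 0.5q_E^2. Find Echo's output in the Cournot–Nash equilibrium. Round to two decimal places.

102.38

Meridian's profit: π_M = (376 - Q)q_M - (169q_M + (1/2)q_M²). Setting ∂π_M/∂q_M = 0: 207 - 3q_M - (q_E) = 0.
Echo's first-order condition: 342 - 3q_E - (q_M) = 0.
Rearranging gives the reaction functions q_M = (207 - q_E)/3 and q_E = (342 - q_M)/3.
Substituting one into the other gives q_M = 279/8 and q_E = 819/8.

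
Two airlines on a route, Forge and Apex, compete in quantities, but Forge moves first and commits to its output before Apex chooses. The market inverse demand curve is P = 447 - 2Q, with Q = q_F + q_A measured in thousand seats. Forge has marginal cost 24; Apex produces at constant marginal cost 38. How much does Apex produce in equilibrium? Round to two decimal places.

Solve by backward induction. Given q_F, the follower Apex maximises π_A = (447 - 2q_F - 2q_A)q_A - 38q_A.
Follower FOC: 409 - 2q_F - 4q_A = 0, so q_A(q_F) = (409 - 2q_F)/4.
Forge substitutes q_A(q_F) into its own profit: π_F = q_F(447 - 2q_F - (409 - 2q_F)/2) - 24q_F = (485/2 - q_F)q_F - 24q_F.
Maximising: ∂π_F/∂q_F = 437/2 - 2q_F = 0, giving q_F = 437/4.
Then q_A = (409 - 2·(437/4))/4 = 381/8.

47.63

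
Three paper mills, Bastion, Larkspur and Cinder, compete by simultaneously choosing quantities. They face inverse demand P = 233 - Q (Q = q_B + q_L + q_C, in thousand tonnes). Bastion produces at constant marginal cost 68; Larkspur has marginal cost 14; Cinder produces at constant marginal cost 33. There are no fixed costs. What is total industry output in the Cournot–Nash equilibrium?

Bastion's profit: π_B = (233 - Q)q_B - (68q_B). Setting ∂π_B/∂q_B = 0: 165 - 2q_B - (q_L + q_C) = 0.
Larkspur's first-order condition: 219 - 2q_L - (q_B + q_C) = 0.
Cinder's first-order condition: 200 - 2q_C - (q_B + q_L) = 0.
Adding the 3 first-order conditions: 584 − 4Q = 0, so Q = 146.
Back-substituting: q_B = (165 − 146) = 19, q_L = (219 − 146) = 73, q_C = (200 − 146) = 54.
Total output Q = 19 + 73 + 54 = 146.

146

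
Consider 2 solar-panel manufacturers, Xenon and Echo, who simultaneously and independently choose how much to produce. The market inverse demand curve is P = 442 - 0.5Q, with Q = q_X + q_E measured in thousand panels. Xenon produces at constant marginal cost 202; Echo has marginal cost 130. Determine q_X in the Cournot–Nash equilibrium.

Xenon's profit: π_X = (442 - 0.5Q)q_X - (202q_X). Setting ∂π_X/∂q_X = 0: 240 - q_X - (1/2)(q_E) = 0.
Echo's profit: π_E = (442 - 0.5Q)q_E - (130q_E). Setting ∂π_E/∂q_E = 0: 312 - q_E - (1/2)(q_X) = 0.
Best responses: q_X = (240 - (1/2)q_E), q_E = (312 - (1/2)q_X).
Solving the pair: q_X = 112, q_E = 256.

112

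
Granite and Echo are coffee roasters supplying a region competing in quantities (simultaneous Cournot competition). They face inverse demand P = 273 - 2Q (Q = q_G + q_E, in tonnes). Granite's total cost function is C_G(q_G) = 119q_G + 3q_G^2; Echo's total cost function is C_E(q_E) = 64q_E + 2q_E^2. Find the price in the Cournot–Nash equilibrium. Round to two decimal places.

204.68

Granite's profit: π_G = (273 - 2Q)q_G - (119q_G + 3q_G²). Setting ∂π_G/∂q_G = 0: 154 - 10q_G - 2(q_E) = 0.
Echo's first-order condition: 209 - 8q_E - 2(q_G) = 0.
Rearranging gives the reaction functions q_G = (154 - 2q_E)/10 and q_E = (209 - 2q_G)/8.
Solving the pair: q_G = 407/38, q_E = 891/38.
Total output Q = 649/19, so price P = 273 - 2·(649/19) = 204.6842.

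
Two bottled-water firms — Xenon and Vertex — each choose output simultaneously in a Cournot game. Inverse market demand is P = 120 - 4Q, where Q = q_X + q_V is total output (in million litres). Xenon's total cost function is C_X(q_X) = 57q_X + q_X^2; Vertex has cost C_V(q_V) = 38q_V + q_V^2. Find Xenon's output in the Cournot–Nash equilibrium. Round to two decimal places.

3.60

Xenon's profit: π_X = (120 - 4Q)q_X - (57q_X + q_X²). Setting ∂π_X/∂q_X = 0: 63 - 10q_X - 4(q_V) = 0.
Vertex's profit: π_V = (120 - 4Q)q_V - (38q_V + q_V²). Setting ∂π_V/∂q_V = 0: 82 - 10q_V - 4(q_X) = 0.
So q_X = (63 - 4q_V)/10 and q_V = (82 - 4q_X)/10.
Substituting one into the other gives q_X = 151/42 and q_V = 142/21.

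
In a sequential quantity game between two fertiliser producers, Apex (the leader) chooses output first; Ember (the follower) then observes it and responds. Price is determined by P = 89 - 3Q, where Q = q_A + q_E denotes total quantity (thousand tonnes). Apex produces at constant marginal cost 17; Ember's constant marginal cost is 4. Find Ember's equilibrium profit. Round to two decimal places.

Solve by backward induction. Given q_A, the follower Ember maximises π_E = (89 - 3q_A - 3q_E)q_E - 4q_E.
Follower FOC: 85 - 3q_A - 6q_E = 0, so q_E(q_A) = (85 - 3q_A)/6.
The leader anticipates this reaction. Substituting into P = 89 - 3Q gives P = 93/2 - (3/2)q_A, so π_A = (93/2 - (3/2)q_A)q_A - 17q_A.
Leader FOC: 59/2 - 3q_A = 0, so q_A = 59/6.
Then q_E = (85 - 3·(59/6))/6 = 37/4.
Price P = 89 - 3·(229/12) = 127/4.
Ember's profit: (127/4 - 4)·(37/4) = 256.6875.

256.69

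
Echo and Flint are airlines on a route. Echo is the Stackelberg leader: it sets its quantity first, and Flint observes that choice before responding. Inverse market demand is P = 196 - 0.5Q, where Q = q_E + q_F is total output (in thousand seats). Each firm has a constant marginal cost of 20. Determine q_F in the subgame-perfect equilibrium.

88

The follower Flint best-responds to any q_E: π_F = (196 - 0.5Q)q_F - 20q_F.
∂π_F/∂q_F = 176 - (1/2)q_E - q_F = 0 gives the reaction function q_F = (176 - (1/2)q_E).
The leader anticipates this reaction. Substituting into P = 196 - 0.5Q gives P = 108 - (1/4)q_E, so π_E = (108 - (1/4)q_E)q_E - 20q_E.
The leader's first-order condition 88 - (1/2)q_E = 0 yields q_E = 176.
Then q_F = (176 - (1/2)·176) = 88.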